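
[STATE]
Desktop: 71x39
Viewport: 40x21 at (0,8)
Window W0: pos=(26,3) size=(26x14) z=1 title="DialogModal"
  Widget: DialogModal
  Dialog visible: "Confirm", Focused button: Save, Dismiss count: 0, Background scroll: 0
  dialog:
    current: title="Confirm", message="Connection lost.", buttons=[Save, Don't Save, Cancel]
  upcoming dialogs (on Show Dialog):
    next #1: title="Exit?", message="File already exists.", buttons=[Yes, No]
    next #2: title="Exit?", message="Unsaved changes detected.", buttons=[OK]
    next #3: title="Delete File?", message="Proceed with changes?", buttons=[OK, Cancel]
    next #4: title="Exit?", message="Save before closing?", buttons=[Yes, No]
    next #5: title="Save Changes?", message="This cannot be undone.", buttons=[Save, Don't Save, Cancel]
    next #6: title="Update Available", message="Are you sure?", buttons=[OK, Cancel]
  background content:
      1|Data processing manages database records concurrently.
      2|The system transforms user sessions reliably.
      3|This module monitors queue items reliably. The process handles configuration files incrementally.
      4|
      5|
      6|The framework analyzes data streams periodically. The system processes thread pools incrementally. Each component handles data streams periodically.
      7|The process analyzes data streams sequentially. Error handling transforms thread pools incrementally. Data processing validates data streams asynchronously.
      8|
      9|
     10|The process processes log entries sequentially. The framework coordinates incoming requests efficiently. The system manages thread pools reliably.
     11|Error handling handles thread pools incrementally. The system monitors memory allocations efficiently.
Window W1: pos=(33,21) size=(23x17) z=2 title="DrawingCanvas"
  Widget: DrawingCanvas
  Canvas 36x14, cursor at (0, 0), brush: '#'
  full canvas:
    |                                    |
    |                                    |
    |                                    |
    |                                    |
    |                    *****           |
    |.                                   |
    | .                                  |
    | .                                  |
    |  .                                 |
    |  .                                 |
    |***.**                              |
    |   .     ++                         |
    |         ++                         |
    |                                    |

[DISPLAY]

                          ┃Th┌──────────
                          ┃  │     Confi
                          ┃  │ Connectio
                          ┃Th│[Save]  Do
                          ┃Th└──────────
                          ┃             
                          ┃             
                          ┃The process p
                          ┗━━━━━━━━━━━━━
                                        
                                        
                                        
                                        
                                 ┏━━━━━━
                                 ┃ Drawi
                                 ┠──────
                                 ┃+     
                                 ┃      
                                 ┃      
                                 ┃      
                                 ┃      


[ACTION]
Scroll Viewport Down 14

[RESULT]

                                        
                                        
                                        
                                 ┏━━━━━━
                                 ┃ Drawi
                                 ┠──────
                                 ┃+     
                                 ┃      
                                 ┃      
                                 ┃      
                                 ┃      
                                 ┃.     
                                 ┃ .    
                                 ┃ .    
                                 ┃  .   
                                 ┃  .   
                                 ┃***.**
                                 ┃   .  
                                 ┃      
                                 ┗━━━━━━
                                        


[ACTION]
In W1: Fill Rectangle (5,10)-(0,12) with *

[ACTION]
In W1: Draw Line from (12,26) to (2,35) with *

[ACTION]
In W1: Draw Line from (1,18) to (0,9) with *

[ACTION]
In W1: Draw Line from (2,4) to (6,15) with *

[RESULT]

                                        
                                        
                                        
                                 ┏━━━━━━
                                 ┃ Drawi
                                 ┠──────
                                 ┃+     
                                 ┃      
                                 ┃    **
                                 ┃      
                                 ┃      
                                 ┃.     
                                 ┃ .    
                                 ┃ .    
                                 ┃  .   
                                 ┃  .   
                                 ┃***.**
                                 ┃   .  
                                 ┃      
                                 ┗━━━━━━
                                        


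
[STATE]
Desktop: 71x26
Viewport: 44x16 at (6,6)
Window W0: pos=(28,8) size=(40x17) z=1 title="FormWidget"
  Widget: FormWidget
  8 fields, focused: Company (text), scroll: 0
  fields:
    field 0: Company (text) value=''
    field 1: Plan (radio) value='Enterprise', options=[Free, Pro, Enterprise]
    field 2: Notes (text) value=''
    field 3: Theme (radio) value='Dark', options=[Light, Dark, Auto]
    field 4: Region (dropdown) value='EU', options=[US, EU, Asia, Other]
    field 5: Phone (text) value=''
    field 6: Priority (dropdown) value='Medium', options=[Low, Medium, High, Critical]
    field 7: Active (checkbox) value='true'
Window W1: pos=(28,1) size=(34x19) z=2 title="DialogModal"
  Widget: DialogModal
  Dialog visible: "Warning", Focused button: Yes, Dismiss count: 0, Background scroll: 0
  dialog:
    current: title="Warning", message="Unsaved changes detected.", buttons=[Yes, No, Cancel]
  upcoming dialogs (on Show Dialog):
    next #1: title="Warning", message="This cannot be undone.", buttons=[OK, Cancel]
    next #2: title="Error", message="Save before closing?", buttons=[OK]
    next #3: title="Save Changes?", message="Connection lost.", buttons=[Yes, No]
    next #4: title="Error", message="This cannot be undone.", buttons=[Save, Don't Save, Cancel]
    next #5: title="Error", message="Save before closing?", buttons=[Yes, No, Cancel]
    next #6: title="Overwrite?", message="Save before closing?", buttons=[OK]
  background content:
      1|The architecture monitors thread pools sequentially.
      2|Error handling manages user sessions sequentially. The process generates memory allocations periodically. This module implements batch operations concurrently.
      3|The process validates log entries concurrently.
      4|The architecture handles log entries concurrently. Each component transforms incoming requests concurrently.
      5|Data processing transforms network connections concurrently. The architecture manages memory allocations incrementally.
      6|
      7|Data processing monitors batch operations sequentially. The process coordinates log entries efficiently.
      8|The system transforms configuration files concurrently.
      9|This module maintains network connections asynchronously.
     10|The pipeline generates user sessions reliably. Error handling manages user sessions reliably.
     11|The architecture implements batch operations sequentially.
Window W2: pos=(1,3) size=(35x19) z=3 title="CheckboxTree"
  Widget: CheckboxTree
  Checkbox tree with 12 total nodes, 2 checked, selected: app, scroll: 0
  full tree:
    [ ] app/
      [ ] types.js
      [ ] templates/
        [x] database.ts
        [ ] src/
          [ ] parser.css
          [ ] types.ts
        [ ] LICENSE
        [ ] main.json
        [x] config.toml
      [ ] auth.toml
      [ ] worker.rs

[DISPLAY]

 app/                        ┃cess validates
 ] types.js                  ┃hitecture hand
-] templates/                ┃ocessing trans
 [x] database.ts             ┃──────────────
 [ ] src/                    ┃     Warning  
   [ ] parser.css            ┃ved changes de
   [ ] types.ts              ┃Yes]  No   Can
 [ ] LICENSE                 ┃──────────────
 [ ] main.json               ┃hitecture impl
 [x] config.toml             ┃              
 ] auth.toml                 ┃              
 ] worker.rs                 ┃              
                             ┃              
                             ┃━━━━━━━━━━━━━━
                             ┃              
━━━━━━━━━━━━━━━━━━━━━━━━━━━━━┛              


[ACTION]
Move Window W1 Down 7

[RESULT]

 app/                        ┃              
 ] types.js                  ┃━━━━━━━━━━━━━━
-] templates/                ┃Modal         
 [x] database.ts             ┃──────────────
 [ ] src/                    ┃hitecture moni
   [ ] parser.css            ┃andling manage
   [ ] types.ts              ┃cess validates
 [ ] LICENSE                 ┃hitecture hand
 [ ] main.json               ┃ocessing trans
 [x] config.toml             ┃──────────────
 ] auth.toml                 ┃     Warning  
 ] worker.rs                 ┃ved changes de
                             ┃Yes]  No   Can
                             ┃──────────────
                             ┃hitecture impl
━━━━━━━━━━━━━━━━━━━━━━━━━━━━━┛              


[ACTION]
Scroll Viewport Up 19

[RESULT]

                                            
                                            
                                            
━━━━━━━━━━━━━━━━━━━━━━━━━━━━━┓              
ckboxTree                    ┃              
─────────────────────────────┨              
 app/                        ┃              
 ] types.js                  ┃━━━━━━━━━━━━━━
-] templates/                ┃Modal         
 [x] database.ts             ┃──────────────
 [ ] src/                    ┃hitecture moni
   [ ] parser.css            ┃andling manage
   [ ] types.ts              ┃cess validates
 [ ] LICENSE                 ┃hitecture hand
 [ ] main.json               ┃ocessing trans
 [x] config.toml             ┃──────────────


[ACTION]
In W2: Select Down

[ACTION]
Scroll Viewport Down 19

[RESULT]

 [ ] src/                    ┃hitecture moni
   [ ] parser.css            ┃andling manage
   [ ] types.ts              ┃cess validates
 [ ] LICENSE                 ┃hitecture hand
 [ ] main.json               ┃ocessing trans
 [x] config.toml             ┃──────────────
 ] auth.toml                 ┃     Warning  
 ] worker.rs                 ┃ved changes de
                             ┃Yes]  No   Can
                             ┃──────────────
                             ┃hitecture impl
━━━━━━━━━━━━━━━━━━━━━━━━━━━━━┛              
                      ┃                     
                      ┃                     
                      ┃                     
                      ┗━━━━━━━━━━━━━━━━━━━━━


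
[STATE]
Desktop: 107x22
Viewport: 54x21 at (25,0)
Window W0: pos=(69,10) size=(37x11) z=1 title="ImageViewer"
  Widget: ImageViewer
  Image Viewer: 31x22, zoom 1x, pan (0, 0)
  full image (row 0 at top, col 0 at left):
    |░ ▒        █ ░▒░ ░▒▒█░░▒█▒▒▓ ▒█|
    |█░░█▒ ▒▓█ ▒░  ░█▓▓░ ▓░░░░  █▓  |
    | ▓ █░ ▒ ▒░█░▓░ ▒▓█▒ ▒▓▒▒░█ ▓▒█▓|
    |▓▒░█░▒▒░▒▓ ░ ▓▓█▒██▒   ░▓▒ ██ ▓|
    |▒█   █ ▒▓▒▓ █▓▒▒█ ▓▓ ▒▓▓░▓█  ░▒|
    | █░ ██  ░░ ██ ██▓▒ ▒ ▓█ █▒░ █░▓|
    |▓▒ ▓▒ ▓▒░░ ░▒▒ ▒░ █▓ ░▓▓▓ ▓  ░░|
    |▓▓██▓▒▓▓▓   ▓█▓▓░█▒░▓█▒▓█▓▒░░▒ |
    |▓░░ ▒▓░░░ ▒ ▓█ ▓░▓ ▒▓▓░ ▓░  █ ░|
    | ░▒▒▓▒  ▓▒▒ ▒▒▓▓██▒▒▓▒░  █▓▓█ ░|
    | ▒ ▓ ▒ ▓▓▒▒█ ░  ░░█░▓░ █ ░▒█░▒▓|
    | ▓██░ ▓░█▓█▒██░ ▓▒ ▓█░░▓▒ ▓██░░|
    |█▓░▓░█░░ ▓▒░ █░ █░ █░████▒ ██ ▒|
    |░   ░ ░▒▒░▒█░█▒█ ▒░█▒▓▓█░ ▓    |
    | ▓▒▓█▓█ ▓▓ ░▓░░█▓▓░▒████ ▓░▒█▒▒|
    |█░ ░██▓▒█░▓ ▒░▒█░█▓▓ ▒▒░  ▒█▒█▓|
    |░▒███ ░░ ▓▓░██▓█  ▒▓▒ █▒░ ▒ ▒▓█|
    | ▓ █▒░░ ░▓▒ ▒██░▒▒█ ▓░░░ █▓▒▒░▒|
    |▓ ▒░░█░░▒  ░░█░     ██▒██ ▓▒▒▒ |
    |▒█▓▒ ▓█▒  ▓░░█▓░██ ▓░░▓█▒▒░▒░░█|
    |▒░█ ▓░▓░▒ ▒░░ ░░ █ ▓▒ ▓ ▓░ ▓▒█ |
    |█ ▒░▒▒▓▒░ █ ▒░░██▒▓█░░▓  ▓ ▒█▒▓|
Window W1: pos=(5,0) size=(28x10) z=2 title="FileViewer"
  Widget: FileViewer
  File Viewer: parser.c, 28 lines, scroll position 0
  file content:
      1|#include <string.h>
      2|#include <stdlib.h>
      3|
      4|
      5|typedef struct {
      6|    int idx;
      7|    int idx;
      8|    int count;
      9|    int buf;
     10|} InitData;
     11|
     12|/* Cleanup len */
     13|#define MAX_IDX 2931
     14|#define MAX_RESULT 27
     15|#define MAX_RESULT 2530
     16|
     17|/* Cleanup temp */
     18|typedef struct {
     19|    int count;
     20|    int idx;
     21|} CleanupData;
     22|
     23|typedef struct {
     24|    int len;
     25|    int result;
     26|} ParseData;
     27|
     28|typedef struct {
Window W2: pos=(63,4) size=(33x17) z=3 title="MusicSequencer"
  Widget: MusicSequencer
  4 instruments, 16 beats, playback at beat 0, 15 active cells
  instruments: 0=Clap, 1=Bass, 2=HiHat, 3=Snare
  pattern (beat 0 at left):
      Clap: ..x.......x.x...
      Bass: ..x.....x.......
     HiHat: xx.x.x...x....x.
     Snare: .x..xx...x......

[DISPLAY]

━━━━━━━┓                                              
       ┃                                              
───────┨                                              
      ▲┃                                              
      █┃                              ┏━━━━━━━━━━━━━━━
      ░┃                              ┃ MusicSequencer
      ░┃                              ┠───────────────
      ░┃                              ┃      ▼12345678
      ▼┃                              ┃  Clap··█······
━━━━━━━┛                              ┃  Bass··█·····█
                                      ┃ HiHat██·█·█···
                                      ┃ Snare·█··██···
                                      ┃               
                                      ┃               
                                      ┃               
                                      ┃               
                                      ┃               
                                      ┃               
                                      ┃               
                                      ┃               
                                      ┗━━━━━━━━━━━━━━━


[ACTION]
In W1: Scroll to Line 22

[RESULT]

━━━━━━━┓                                              
       ┃                                              
───────┨                                              
      ▲┃                                              
      ░┃                              ┏━━━━━━━━━━━━━━━
      ░┃                              ┃ MusicSequencer
      ░┃                              ┠───────────────
      █┃                              ┃      ▼12345678
      ▼┃                              ┃  Clap··█······
━━━━━━━┛                              ┃  Bass··█·····█
                                      ┃ HiHat██·█·█···
                                      ┃ Snare·█··██···
                                      ┃               
                                      ┃               
                                      ┃               
                                      ┃               
                                      ┃               
                                      ┃               
                                      ┃               
                                      ┃               
                                      ┗━━━━━━━━━━━━━━━


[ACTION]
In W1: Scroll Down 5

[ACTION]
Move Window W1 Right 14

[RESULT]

━━━━━━━━━━━━━━━━━━━━━┓                                
Viewer               ┃                                
─────────────────────┨                                
ef struct {         ▲┃                                
nt len;             ░┃                ┏━━━━━━━━━━━━━━━
nt result;          ░┃                ┃ MusicSequencer
seData;             ░┃                ┠───────────────
                    █┃                ┃      ▼12345678
ef struct {         ▼┃                ┃  Clap··█······
━━━━━━━━━━━━━━━━━━━━━┛                ┃  Bass··█·····█
                                      ┃ HiHat██·█·█···
                                      ┃ Snare·█··██···
                                      ┃               
                                      ┃               
                                      ┃               
                                      ┃               
                                      ┃               
                                      ┃               
                                      ┃               
                                      ┃               
                                      ┗━━━━━━━━━━━━━━━


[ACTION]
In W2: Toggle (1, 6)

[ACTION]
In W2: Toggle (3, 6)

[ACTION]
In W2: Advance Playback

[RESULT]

━━━━━━━━━━━━━━━━━━━━━┓                                
Viewer               ┃                                
─────────────────────┨                                
ef struct {         ▲┃                                
nt len;             ░┃                ┏━━━━━━━━━━━━━━━
nt result;          ░┃                ┃ MusicSequencer
seData;             ░┃                ┠───────────────
                    █┃                ┃      0▼2345678
ef struct {         ▼┃                ┃  Clap··█······
━━━━━━━━━━━━━━━━━━━━━┛                ┃  Bass··█···█·█
                                      ┃ HiHat██·█·█···
                                      ┃ Snare·█··███··
                                      ┃               
                                      ┃               
                                      ┃               
                                      ┃               
                                      ┃               
                                      ┃               
                                      ┃               
                                      ┃               
                                      ┗━━━━━━━━━━━━━━━


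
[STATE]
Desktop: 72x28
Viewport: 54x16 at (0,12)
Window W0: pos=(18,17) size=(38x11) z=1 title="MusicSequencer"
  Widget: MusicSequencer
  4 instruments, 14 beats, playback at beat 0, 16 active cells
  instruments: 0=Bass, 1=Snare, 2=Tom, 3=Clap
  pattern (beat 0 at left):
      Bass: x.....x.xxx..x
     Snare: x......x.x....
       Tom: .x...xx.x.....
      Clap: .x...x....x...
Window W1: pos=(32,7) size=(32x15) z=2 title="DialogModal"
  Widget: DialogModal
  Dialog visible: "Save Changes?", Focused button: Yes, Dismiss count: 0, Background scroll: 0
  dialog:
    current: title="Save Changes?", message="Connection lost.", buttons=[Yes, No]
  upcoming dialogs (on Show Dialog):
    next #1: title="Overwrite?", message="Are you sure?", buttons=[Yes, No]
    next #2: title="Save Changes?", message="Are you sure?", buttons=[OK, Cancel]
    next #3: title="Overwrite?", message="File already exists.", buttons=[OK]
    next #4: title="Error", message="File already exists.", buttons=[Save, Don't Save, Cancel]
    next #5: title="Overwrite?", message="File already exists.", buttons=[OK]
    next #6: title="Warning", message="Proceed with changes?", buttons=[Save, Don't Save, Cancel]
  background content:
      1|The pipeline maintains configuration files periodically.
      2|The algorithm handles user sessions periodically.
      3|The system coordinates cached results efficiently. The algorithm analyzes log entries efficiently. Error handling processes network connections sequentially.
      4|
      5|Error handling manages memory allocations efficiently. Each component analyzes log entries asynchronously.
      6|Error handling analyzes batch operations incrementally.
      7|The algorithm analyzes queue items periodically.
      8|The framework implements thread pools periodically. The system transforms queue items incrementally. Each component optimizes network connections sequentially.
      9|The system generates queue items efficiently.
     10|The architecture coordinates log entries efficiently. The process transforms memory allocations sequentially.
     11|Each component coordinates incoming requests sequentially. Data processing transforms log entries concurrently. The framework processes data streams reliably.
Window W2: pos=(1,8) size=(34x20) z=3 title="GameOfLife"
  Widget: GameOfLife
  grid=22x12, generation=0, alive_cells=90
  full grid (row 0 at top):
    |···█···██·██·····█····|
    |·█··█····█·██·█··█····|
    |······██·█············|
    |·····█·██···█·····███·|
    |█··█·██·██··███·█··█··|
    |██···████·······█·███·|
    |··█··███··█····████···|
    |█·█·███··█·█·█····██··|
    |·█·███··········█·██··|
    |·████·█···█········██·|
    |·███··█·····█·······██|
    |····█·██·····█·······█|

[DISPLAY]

 ┃···█···██·██·····█····          ┃e system coordinate
 ┃·█··█····█·██·█··█····          ┃   ┌───────────────
 ┃······██·█············          ┃ror│  Save Changes?
 ┃·····█·██···█·····███·          ┃ror│ Connection los
 ┃█··█·██·██··███·█··█··          ┃e a│    [Yes]  No  
 ┃██···████·······█·███·          ┃e f└───────────────
 ┃··█··███··█····████···          ┃e system generates 
 ┃█·█·███··█·█·█····██··          ┃e architecture coor
 ┃·█·███··········█·██··          ┃ch component coordi
 ┃·████·█···█········██·          ┃━━━━━━━━━━━━━━━━━━━
 ┃·███··█·····█·······██          ┃····               
 ┃····█·██·····█·······█          ┃····               
 ┃                                ┃█···               
 ┃                                ┃                   
 ┃                                ┃                   
 ┗━━━━━━━━━━━━━━━━━━━━━━━━━━━━━━━━┛━━━━━━━━━━━━━━━━━━━


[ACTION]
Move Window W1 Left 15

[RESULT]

 ┃···█···██·██·····█····          ┃nates cached ┃     
 ┃·█··█····█·██·█··█····          ┃───────┐     ┃     
 ┃······██·█············          ┃ges?   │mory ┃     
 ┃·····█·██···█·····███·          ┃ lost. │atch ┃     
 ┃█··█·██·██··███·█··█··          ┃No     │eue i┃     
 ┃██···████·······█·███·          ┃───────┘threa┃━━━━━
 ┃··█··███··█····████···          ┃tes queue ite┃     
 ┃█·█·███··█·█·█····██··          ┃coordinates l┃─────
 ┃·█·███··········█·██··          ┃ordinates inc┃     
 ┃·████·█···█········██·          ┃━━━━━━━━━━━━━┛     
 ┃·███··█·····█·······██          ┃····               
 ┃····█·██·····█·······█          ┃····               
 ┃                                ┃█···               
 ┃                                ┃                   
 ┃                                ┃                   
 ┗━━━━━━━━━━━━━━━━━━━━━━━━━━━━━━━━┛━━━━━━━━━━━━━━━━━━━


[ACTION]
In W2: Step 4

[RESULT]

 ┃······················          ┃nates cached ┃     
 ┃·····██···············          ┃───────┐     ┃     
 ┃···█···█··············          ┃ges?   │mory ┃     
 ┃·····███·█·██·······█·          ┃ lost. │atch ┃     
 ┃·····█··█·····█·····█·          ┃No     │eue i┃     
 ┃·········██·····█·····          ┃───────┘threa┃━━━━━
 ┃····█·······█····█····          ┃tes queue ite┃     
 ┃██·██·····██··█·█·····          ┃coordinates l┃─────
 ┃█·········█···········          ┃ordinates inc┃     
 ┃█··················██·          ┃━━━━━━━━━━━━━┛     
 ┃█·█················█·█          ┃····               
 ┃·██·················██          ┃····               
 ┃                                ┃█···               
 ┃                                ┃                   
 ┃                                ┃                   
 ┗━━━━━━━━━━━━━━━━━━━━━━━━━━━━━━━━┛━━━━━━━━━━━━━━━━━━━


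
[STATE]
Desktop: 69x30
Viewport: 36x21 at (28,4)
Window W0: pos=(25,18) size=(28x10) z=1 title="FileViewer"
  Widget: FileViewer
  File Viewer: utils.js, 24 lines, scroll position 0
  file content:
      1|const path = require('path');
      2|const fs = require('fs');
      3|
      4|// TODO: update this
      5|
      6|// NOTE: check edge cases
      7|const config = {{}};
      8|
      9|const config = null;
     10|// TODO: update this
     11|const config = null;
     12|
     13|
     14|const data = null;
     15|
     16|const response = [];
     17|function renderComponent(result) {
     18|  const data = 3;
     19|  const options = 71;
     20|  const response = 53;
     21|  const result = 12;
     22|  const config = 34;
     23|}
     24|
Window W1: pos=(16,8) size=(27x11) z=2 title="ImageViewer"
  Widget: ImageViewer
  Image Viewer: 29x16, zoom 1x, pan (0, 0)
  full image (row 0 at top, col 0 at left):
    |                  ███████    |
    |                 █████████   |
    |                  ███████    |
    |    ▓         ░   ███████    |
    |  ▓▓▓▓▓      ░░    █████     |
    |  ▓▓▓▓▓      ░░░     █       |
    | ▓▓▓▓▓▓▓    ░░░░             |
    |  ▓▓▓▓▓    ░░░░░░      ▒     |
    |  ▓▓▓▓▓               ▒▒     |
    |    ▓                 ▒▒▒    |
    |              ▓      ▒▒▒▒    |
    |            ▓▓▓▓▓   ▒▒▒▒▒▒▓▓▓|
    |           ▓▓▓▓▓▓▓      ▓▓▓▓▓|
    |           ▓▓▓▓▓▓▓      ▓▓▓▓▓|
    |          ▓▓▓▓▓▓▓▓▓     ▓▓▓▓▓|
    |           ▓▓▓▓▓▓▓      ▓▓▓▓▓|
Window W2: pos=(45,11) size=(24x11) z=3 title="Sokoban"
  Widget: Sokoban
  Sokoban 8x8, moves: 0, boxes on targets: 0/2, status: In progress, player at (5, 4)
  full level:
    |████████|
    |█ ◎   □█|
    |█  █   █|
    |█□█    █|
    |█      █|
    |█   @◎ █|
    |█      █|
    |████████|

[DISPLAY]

                                    
                                    
                                    
                                    
━━━━━━━━━━━━━━┓                     
r             ┃                     
──────────────┨                     
       ███████┃  ┏━━━━━━━━━━━━━━━━━━
      ████████┃  ┃ Sokoban          
       ███████┃  ┠──────────────────
   ░   ███████┃  ┃████████          
  ░░    █████ ┃  ┃█ ◎   □█          
  ░░░     █   ┃  ┃█  █   █          
 ░░░░         ┃  ┃█□█    █          
━━━━━━━━━━━━━━┛━━┃█      █          
ileViewer        ┃█   @◎ █          
─────────────────┃█      █          
nst path = requir┗━━━━━━━━━━━━━━━━━━
nst fs = require('fs');█┃           
                       ░┃           
 TODO: update this     ░┃           


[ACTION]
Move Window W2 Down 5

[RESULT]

                                    
                                    
                                    
                                    
━━━━━━━━━━━━━━┓                     
r             ┃                     
──────────────┨                     
       ███████┃                     
      ████████┃                     
       ███████┃                     
   ░   ███████┃                     
  ░░    █████ ┃                     
  ░░░     █   ┃  ┏━━━━━━━━━━━━━━━━━━
 ░░░░         ┃  ┃ Sokoban          
━━━━━━━━━━━━━━┛━━┠──────────────────
ileViewer        ┃████████          
─────────────────┃█ ◎   □█          
nst path = requir┃█  █   █          
nst fs = require(┃█□█    █          
                 ┃█      █          
 TODO: update thi┃█   @◎ █          


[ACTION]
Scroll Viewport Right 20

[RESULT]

                                    
                                    
                                    
                                    
━━━━━━━━━┓                          
         ┃                          
─────────┨                          
  ███████┃                          
 ████████┃                          
  ███████┃                          
  ███████┃                          
   █████ ┃                          
     █   ┃  ┏━━━━━━━━━━━━━━━━━━━━━━┓
         ┃  ┃ Sokoban              ┃
━━━━━━━━━┛━━┠──────────────────────┨
ewer        ┃████████              ┃
────────────┃█ ◎   □█              ┃
ath = requir┃█  █   █              ┃
s = require(┃█□█    █              ┃
            ┃█      █              ┃
: update thi┃█   @◎ █              ┃


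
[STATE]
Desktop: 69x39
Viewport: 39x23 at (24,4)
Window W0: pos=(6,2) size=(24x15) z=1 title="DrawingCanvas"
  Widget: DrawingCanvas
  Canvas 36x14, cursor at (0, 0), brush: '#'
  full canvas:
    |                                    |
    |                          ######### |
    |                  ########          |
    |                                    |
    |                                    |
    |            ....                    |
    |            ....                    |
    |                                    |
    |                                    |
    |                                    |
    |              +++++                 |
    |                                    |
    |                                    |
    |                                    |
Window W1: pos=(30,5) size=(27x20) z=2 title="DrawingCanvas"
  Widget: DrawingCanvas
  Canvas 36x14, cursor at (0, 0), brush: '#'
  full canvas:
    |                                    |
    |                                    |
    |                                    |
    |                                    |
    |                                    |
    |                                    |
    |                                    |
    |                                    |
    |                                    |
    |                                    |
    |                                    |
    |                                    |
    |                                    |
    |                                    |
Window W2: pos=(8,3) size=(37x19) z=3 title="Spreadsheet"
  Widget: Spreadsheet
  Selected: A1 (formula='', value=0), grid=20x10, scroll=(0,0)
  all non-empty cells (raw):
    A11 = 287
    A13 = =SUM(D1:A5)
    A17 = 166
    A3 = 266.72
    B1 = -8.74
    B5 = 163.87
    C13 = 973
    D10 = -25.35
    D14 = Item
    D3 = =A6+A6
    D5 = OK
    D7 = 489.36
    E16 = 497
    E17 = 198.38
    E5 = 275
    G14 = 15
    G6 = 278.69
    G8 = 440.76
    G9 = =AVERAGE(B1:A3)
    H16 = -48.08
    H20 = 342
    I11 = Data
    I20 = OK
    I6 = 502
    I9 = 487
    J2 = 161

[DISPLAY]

                    ┃                  
────────────────────┨━━━━━━━━━━━┓      
                    ┃           ┃      
B       C       D   ┃───────────┨      
--------------------┃           ┃      
-8.74       0       ┃           ┃      
    0       0       ┃           ┃      
    0       0       ┃           ┃      
    0       0       ┃           ┃      
63.87       0OK     ┃           ┃      
    0       0       ┃           ┃      
    0       0  489.3┃           ┃      
    0       0       ┃           ┃      
    0       0       ┃           ┃      
    0       0  -25.3┃           ┃      
    0       0       ┃           ┃      
    0       0       ┃           ┃      
━━━━━━━━━━━━━━━━━━━━┛           ┃      
      ┃                         ┃      
      ┃                         ┃      
      ┗━━━━━━━━━━━━━━━━━━━━━━━━━┛      
                                       
                                       


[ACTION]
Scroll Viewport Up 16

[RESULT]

                                       
                                       
━━━━━┓                                 
━━━━━━━━━━━━━━━━━━━━┓                  
                    ┃                  
────────────────────┨━━━━━━━━━━━┓      
                    ┃           ┃      
B       C       D   ┃───────────┨      
--------------------┃           ┃      
-8.74       0       ┃           ┃      
    0       0       ┃           ┃      
    0       0       ┃           ┃      
    0       0       ┃           ┃      
63.87       0OK     ┃           ┃      
    0       0       ┃           ┃      
    0       0  489.3┃           ┃      
    0       0       ┃           ┃      
    0       0       ┃           ┃      
    0       0  -25.3┃           ┃      
    0       0       ┃           ┃      
    0       0       ┃           ┃      
━━━━━━━━━━━━━━━━━━━━┛           ┃      
      ┃                         ┃      


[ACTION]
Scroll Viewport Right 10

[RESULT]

                                       
                                       
                                       
━━━━━━━━━━━━━━┓                        
              ┃                        
──────────────┨━━━━━━━━━━━┓            
              ┃           ┃            
  C       D   ┃───────────┨            
--------------┃           ┃            
      0       ┃           ┃            
      0       ┃           ┃            
      0       ┃           ┃            
      0       ┃           ┃            
      0OK     ┃           ┃            
      0       ┃           ┃            
      0  489.3┃           ┃            
      0       ┃           ┃            
      0       ┃           ┃            
      0  -25.3┃           ┃            
      0       ┃           ┃            
      0       ┃           ┃            
━━━━━━━━━━━━━━┛           ┃            
┃                         ┃            


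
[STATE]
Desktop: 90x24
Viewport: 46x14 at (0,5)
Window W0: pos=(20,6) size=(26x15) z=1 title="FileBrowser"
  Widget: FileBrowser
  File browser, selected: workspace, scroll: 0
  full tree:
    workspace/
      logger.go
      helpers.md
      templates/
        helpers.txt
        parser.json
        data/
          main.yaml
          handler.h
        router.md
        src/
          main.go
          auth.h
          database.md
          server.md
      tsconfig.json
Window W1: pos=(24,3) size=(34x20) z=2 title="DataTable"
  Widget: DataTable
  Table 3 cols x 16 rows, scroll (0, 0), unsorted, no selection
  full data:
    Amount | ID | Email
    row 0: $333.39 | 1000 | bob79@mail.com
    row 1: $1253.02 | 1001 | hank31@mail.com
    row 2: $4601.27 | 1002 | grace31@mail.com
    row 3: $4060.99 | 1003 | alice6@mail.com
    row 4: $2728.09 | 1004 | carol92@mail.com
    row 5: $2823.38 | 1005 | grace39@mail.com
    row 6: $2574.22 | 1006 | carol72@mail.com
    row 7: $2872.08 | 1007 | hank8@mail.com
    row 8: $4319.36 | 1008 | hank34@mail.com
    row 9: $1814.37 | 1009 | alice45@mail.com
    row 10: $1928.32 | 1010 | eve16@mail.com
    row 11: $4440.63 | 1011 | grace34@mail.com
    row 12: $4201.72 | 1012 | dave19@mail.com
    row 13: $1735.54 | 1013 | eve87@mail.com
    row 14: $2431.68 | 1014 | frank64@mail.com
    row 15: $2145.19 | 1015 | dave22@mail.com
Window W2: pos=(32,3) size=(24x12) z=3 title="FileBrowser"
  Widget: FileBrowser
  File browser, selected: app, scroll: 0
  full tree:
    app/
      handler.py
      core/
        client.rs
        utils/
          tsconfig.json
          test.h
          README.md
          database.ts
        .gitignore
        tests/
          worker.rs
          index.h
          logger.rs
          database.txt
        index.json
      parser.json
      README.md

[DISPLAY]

                        ┠───────┠─────────────
                    ┏━━━┃Amount ┃> [-] app/   
                    ┃ Fi┃───────┃    handler.p
                    ┠───┃$333.39┃    [+] core/
                    ┃> [┃$1253.0┃    parser.js
                    ┃   ┃$4601.2┃    README.md
                    ┃   ┃$4060.9┃             
                    ┃   ┃$2728.0┃             
                    ┃   ┃$2823.3┃             
                    ┃   ┃$2574.2┗━━━━━━━━━━━━━
                    ┃   ┃$2872.08│1007│hank8@m
                    ┃   ┃$4319.36│1008│hank34@
                    ┃   ┃$1814.37│1009│alice45
                    ┃   ┃$1928.32│1010│eve16@m


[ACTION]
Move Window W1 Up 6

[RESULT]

                        ┃$333.39┠─────────────
                    ┏━━━┃$1253.0┃> [-] app/   
                    ┃ Fi┃$4601.2┃    handler.p
                    ┠───┃$4060.9┃    [+] core/
                    ┃> [┃$2728.0┃    parser.js
                    ┃   ┃$2823.3┃    README.md
                    ┃   ┃$2574.2┃             
                    ┃   ┃$2872.0┃             
                    ┃   ┃$4319.3┃             
                    ┃   ┃$1814.3┗━━━━━━━━━━━━━
                    ┃   ┃$1928.32│1010│eve16@m
                    ┃   ┃$4440.63│1011│grace34
                    ┃   ┃$4201.72│1012│dave19@
                    ┃   ┃$1735.54│1013│eve87@m


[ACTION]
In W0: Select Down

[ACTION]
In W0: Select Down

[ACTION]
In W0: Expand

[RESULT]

                        ┃$333.39┠─────────────
                    ┏━━━┃$1253.0┃> [-] app/   
                    ┃ Fi┃$4601.2┃    handler.p
                    ┠───┃$4060.9┃    [+] core/
                    ┃  [┃$2728.0┃    parser.js
                    ┃   ┃$2823.3┃    README.md
                    ┃  >┃$2574.2┃             
                    ┃   ┃$2872.0┃             
                    ┃   ┃$4319.3┃             
                    ┃   ┃$1814.3┗━━━━━━━━━━━━━
                    ┃   ┃$1928.32│1010│eve16@m
                    ┃   ┃$4440.63│1011│grace34
                    ┃   ┃$4201.72│1012│dave19@
                    ┃   ┃$1735.54│1013│eve87@m


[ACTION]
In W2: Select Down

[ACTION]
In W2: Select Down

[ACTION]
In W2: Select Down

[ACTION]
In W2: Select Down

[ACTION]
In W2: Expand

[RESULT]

                        ┃$333.39┠─────────────
                    ┏━━━┃$1253.0┃  [-] app/   
                    ┃ Fi┃$4601.2┃    handler.p
                    ┠───┃$4060.9┃    [+] core/
                    ┃  [┃$2728.0┃    parser.js
                    ┃   ┃$2823.3┃  > README.md
                    ┃  >┃$2574.2┃             
                    ┃   ┃$2872.0┃             
                    ┃   ┃$4319.3┃             
                    ┃   ┃$1814.3┗━━━━━━━━━━━━━
                    ┃   ┃$1928.32│1010│eve16@m
                    ┃   ┃$4440.63│1011│grace34
                    ┃   ┃$4201.72│1012│dave19@
                    ┃   ┃$1735.54│1013│eve87@m
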